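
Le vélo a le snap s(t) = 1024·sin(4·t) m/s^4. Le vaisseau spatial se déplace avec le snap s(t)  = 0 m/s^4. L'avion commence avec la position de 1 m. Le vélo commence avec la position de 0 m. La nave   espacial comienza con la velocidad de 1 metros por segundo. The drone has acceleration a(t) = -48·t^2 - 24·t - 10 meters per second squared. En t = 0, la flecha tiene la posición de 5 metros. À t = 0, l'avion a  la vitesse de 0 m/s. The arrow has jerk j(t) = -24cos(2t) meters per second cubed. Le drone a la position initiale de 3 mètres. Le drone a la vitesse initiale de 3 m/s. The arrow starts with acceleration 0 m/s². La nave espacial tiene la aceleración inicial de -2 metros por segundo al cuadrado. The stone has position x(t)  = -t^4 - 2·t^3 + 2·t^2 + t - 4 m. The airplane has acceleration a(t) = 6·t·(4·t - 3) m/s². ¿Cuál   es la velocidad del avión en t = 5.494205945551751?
Debemos encontrar la integral de nuestra ecuación de la aceleración a(t) = 6·t·(4·t - 3) 1 vez. La integral de la aceleración es la velocidad. Usando v(0) = 0, obtenemos v(t) = t^2·(8·t - 9). De la ecuación de la velocidad v(t) = t^2·(8·t - 9), sustituimos t = 5.494205945551751 para obtener v = 1055.12125554608.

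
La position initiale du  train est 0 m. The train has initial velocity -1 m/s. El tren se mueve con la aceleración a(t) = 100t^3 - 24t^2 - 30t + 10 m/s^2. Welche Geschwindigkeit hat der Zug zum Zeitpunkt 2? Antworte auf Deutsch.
Um dies zu lösen, müssen wir 1 Integral unserer Gleichung für die Beschleunigung a(t) = 100·t^3 - 24·t^2 - 30·t + 10 finden. Die Stammfunktion von der Beschleunigung, mit v(0) = -1, ergibt die Geschwindigkeit: v(t) = 25·t^4 - 8·t^3 - 15·t^2 + 10·t - 1. Mit v(t) = 25·t^4 - 8·t^3 - 15·t^2 + 10·t - 1 und Einsetzen von t = 2, finden wir v = 295.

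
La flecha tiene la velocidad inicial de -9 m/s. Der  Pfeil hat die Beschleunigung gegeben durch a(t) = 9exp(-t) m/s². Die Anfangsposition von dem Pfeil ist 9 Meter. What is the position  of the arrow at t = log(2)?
To solve this, we need to take 2 antiderivatives of our acceleration equation a(t) = 9·exp(-t). The integral of acceleration, with v(0) = -9, gives velocity: v(t) = -9·exp(-t). Finding the integral of v(t) and using x(0) = 9: x(t) = 9·exp(-t). From the given position equation x(t) = 9·exp(-t), we substitute t = log(2) to get x = 9/2.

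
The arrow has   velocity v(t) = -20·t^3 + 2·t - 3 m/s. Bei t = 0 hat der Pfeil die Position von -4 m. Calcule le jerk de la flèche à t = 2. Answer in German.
Um dies zu lösen, müssen wir 2 Ableitungen unserer Gleichung für die Geschwindigkeit v(t) = -20·t^3 + 2·t - 3 nehmen. Durch Ableiten von der Geschwindigkeit erhalten wir die Beschleunigung: a(t) = 2 - 60·t^2. Mit d/dt von a(t) finden wir j(t) = -120·t. Wir haben den Ruck j(t) = -120·t. Durch Einsetzen von t = 2: j(2) = -240.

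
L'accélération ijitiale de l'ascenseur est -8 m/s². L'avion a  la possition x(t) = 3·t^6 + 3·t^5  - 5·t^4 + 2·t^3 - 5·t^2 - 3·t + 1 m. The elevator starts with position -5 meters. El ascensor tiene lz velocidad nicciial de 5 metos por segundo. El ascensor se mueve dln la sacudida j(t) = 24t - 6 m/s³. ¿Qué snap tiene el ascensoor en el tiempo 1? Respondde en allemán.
Um dies zu lösen, müssen wir 1 Ableitung unserer Gleichung für den Ruck j(t) = 24·t - 6 nehmen. Mit d/dt von j(t) finden wir s(t) = 24. Wir haben den Snap s(t) = 24. Durch Einsetzen von t = 1: s(1) = 24.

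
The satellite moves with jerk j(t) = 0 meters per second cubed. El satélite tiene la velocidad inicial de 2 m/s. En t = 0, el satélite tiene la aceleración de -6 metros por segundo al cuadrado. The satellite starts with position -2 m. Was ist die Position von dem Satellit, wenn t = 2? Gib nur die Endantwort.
Die Position bei t = 2 ist x = -10.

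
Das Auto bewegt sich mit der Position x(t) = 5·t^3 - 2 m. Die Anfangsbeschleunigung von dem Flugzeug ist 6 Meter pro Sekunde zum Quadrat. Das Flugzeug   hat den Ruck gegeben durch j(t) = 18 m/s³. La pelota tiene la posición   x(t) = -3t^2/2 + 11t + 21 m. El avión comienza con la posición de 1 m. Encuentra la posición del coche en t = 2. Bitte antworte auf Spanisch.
De la ecuación de la posición x(t) = 5·t^3 - 2, sustituimos t = 2 para obtener x = 38.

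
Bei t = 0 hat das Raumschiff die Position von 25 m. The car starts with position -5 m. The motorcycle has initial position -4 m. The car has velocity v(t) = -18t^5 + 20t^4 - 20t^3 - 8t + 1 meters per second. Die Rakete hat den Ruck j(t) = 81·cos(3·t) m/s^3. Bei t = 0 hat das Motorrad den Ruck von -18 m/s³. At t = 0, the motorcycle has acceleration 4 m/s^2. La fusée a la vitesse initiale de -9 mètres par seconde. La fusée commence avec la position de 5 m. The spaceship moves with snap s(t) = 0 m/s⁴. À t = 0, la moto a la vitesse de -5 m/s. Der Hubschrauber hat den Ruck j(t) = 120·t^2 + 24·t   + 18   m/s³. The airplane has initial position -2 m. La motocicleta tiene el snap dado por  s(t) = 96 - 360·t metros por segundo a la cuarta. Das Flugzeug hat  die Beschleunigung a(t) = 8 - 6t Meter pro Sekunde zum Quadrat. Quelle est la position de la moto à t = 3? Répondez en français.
Pour résoudre ceci, nous devons prendre 4 intégrales de notre équation du snap s(t) = 96 - 360·t. En prenant ∫s(t)dt et en appliquant j(0) = -18, nous trouvons j(t) = -180·t^2 + 96·t - 18. L'intégrale du jerk, avec a(0) = 4, donne l'accélération: a(t) = -60·t^3 + 48·t^2 - 18·t + 4. En prenant ∫a(t)dt et en appliquant v(0) = -5, nous trouvons v(t) = -15·t^4 + 16·t^3 - 9·t^2 + 4·t - 5. La primitive de la vitesse, avec x(0) = -4, donne la position: x(t) = -3·t^5 + 4·t^4 - 3·t^3 + 2·t^2 - 5·t - 4. Nous avons la position x(t) = -3·t^5 + 4·t^4 - 3·t^3 + 2·t^2 - 5·t - 4. En substituant t = 3: x(3) = -487.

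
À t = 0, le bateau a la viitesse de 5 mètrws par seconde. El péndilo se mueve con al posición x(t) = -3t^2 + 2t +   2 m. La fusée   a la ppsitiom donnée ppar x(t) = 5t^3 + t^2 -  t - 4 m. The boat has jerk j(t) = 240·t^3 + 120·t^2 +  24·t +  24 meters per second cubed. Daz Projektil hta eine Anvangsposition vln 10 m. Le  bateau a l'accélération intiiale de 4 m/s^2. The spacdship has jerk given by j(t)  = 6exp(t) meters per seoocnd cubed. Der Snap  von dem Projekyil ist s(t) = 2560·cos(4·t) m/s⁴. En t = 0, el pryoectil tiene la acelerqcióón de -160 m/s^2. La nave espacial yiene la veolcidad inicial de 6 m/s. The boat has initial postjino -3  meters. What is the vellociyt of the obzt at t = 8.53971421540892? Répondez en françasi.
Pour résoudre ceci, nous devons prendre 2 intégrales de notre équation du jerk j(t) = 240·t^3 + 120·t^2 + 24·t + 24. En prenant ∫j(t)dt et en appliquant a(0) = 4, nous trouvons a(t) = 60·t^4 + 40·t^3 + 12·t^2 + 24·t + 4. La primitive de l'accélération, avec v(0) = 5, donne la vitesse: v(t) = 12·t^5 + 10·t^4 + 4·t^3 + 12·t^2 + 4·t + 5. Nous avons la vitesse v(t) = 12·t^5 + 10·t^4 + 4·t^3 + 12·t^2 + 4·t + 5. En substituant t = 8.53971421540892: v(8.53971421540892) = 601590.229785403.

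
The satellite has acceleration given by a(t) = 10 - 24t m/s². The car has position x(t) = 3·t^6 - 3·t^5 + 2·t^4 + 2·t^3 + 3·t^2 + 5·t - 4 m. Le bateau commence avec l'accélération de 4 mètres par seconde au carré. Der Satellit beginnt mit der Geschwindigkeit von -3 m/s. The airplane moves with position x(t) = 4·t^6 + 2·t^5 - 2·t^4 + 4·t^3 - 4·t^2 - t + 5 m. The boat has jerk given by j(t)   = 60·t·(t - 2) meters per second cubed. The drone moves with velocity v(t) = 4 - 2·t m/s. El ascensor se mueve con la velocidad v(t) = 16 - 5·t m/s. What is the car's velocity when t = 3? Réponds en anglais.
We must differentiate our position equation x(t) = 3·t^6 - 3·t^5 + 2·t^4 + 2·t^3 + 3·t^2 + 5·t - 4 1 time. Differentiating position, we get velocity: v(t) = 18·t^5 - 15·t^4 + 8·t^3 + 6·t^2 + 6·t + 5. We have velocity v(t) = 18·t^5 - 15·t^4 + 8·t^3 + 6·t^2 + 6·t + 5. Substituting t = 3: v(3) = 3452.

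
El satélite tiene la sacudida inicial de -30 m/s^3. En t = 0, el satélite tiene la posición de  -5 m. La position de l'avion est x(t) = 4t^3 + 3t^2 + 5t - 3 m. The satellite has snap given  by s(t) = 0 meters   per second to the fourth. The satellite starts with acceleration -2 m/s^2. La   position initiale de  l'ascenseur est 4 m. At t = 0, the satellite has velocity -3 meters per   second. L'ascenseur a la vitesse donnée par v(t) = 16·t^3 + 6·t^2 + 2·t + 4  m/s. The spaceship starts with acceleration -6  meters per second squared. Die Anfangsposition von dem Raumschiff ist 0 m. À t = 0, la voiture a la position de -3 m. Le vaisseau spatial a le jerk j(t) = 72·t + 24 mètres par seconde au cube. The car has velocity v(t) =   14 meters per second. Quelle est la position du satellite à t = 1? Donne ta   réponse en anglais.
We need to integrate our snap equation s(t) = 0 4 times. The antiderivative of snap is jerk. Using j(0) = -30, we get j(t) = -30. Integrating jerk and using the initial condition a(0) = -2, we get a(t) = -30·t - 2. Integrating acceleration and using the initial condition v(0) = -3, we get v(t) = -15·t^2 - 2·t - 3. Taking ∫v(t)dt and applying x(0) = -5, we find x(t) = -5·t^3 - t^2 - 3·t - 5. We have position x(t) = -5·t^3 - t^2 - 3·t - 5. Substituting t = 1: x(1) = -14.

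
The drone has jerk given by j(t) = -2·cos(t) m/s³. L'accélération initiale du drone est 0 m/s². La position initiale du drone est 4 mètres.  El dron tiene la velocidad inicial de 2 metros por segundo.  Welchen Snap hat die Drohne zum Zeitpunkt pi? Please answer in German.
Wir müssen unsere Gleichung für den Ruck j(t) = -2·cos(t) 1-mal ableiten. Mit d/dt von j(t) finden wir s(t) = 2·sin(t). Aus der Gleichung für den Snap s(t) = 2·sin(t), setzen wir t = pi ein und erhalten s = 0.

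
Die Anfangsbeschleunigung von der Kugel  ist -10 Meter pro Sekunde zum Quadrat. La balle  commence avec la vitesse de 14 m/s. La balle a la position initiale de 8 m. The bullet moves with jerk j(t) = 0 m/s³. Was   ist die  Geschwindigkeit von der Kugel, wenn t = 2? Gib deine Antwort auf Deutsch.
Ausgehend von dem Ruck j(t) = 0, nehmen wir 2 Stammfunktionen. Durch Integration von dem Ruck und Verwendung der Anfangsbedingung a(0) = -10, erhalten wir a(t) = -10. Mit ∫a(t)dt und Anwendung von v(0) = 14, finden wir v(t) = 14 - 10·t. Mit v(t) = 14 - 10·t und Einsetzen von t = 2, finden wir v = -6.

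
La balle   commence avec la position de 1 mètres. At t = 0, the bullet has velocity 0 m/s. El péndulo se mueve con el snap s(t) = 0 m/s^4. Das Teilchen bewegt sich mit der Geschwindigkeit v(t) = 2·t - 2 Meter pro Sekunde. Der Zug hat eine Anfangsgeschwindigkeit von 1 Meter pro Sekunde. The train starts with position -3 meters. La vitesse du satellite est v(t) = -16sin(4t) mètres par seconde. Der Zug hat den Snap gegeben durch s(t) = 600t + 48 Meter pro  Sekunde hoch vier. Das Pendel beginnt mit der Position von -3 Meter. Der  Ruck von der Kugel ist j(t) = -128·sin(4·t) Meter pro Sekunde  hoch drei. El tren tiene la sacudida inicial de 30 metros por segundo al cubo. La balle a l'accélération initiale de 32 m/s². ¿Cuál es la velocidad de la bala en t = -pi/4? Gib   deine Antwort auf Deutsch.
Wir müssen unsere Gleichung für den Ruck j(t) = -128·sin(4·t) 2-mal integrieren. Das Integral von dem Ruck, mit a(0) = 32, ergibt die Beschleunigung: a(t) = 32·cos(4·t). Die Stammfunktion von der Beschleunigung ist die Geschwindigkeit. Mit v(0) = 0 erhalten wir v(t) = 8·sin(4·t). Aus der Gleichung für die Geschwindigkeit v(t) = 8·sin(4·t), setzen wir t = -pi/4 ein und erhalten v = 0.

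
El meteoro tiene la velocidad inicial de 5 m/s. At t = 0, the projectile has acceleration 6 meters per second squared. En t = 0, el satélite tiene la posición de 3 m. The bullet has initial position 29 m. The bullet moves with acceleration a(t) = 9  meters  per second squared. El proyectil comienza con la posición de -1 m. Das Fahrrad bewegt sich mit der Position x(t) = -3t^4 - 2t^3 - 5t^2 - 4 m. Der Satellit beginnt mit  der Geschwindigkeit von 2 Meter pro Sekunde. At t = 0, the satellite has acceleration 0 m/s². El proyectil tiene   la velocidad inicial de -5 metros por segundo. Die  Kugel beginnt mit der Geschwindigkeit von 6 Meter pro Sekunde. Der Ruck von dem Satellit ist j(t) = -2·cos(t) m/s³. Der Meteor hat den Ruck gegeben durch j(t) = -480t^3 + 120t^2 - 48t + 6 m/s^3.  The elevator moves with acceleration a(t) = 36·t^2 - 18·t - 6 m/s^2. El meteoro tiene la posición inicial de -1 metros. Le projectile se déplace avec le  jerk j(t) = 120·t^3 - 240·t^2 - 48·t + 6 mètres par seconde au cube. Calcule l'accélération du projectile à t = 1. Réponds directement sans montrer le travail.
À t = 1, a = -62.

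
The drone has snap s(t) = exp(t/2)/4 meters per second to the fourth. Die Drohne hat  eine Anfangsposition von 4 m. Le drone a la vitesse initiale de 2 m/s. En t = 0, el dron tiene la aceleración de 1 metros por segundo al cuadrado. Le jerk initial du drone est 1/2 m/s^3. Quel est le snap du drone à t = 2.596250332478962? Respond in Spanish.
De la ecuación del snap s(t) = exp(t/2)/4, sustituimos t = 2.596250332478962 para obtener s = 0.915605947778266.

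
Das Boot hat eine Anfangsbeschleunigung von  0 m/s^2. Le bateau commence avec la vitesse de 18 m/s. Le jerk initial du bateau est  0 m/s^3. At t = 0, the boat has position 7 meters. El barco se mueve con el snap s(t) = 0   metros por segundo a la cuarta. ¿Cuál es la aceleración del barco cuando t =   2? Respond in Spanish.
Debemos encontrar la integral de nuestra ecuación del snap s(t) = 0 2 veces. La antiderivada del snap es la sacudida. Usando j(0) = 0, obtenemos j(t) = 0. Integrando la sacudida y usando la condición inicial a(0) = 0, obtenemos a(t) = 0. De la ecuación de la aceleración a(t) = 0, sustituimos t = 2 para obtener a = 0.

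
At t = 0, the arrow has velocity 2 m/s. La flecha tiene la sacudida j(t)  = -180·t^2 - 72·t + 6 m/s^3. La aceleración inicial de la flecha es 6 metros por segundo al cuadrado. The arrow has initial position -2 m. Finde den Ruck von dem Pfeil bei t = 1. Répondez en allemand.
Mit j(t) = -180·t^2 - 72·t + 6 und Einsetzen von t = 1, finden wir j = -246.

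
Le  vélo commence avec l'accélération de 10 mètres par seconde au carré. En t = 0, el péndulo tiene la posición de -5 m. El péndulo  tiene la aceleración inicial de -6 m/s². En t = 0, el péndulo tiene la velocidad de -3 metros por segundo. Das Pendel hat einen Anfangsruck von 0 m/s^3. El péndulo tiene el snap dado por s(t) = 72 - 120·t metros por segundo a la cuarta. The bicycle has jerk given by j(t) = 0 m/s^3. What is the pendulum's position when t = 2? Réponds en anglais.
We must find the integral of our snap equation s(t) = 72 - 120·t 4 times. Integrating snap and using the initial condition j(0) = 0, we get j(t) = 12·t·(6 - 5·t). The antiderivative of jerk is acceleration. Using a(0) = -6, we get a(t) = -20·t^3 + 36·t^2 - 6. Taking ∫a(t)dt and applying v(0) = -3, we find v(t) = -5·t^4 + 12·t^3 - 6·t - 3. The integral of velocity is position. Using x(0) = -5, we get x(t) = -t^5 + 3·t^4 - 3·t^2 - 3·t - 5. We have position x(t) = -t^5 + 3·t^4 - 3·t^2 - 3·t - 5. Substituting t = 2: x(2) = -7.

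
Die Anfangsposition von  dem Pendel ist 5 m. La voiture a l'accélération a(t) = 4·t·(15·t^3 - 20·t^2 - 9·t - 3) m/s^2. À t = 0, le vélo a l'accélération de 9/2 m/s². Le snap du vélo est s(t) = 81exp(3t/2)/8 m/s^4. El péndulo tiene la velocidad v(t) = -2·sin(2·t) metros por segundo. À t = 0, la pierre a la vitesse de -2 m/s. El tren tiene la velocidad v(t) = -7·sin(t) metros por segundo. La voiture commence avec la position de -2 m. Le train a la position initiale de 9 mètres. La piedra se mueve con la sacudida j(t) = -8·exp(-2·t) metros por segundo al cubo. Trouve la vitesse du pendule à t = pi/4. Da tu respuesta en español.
Usando v(t) = -2·sin(2·t) y sustituyendo t = pi/4, encontramos v = -2.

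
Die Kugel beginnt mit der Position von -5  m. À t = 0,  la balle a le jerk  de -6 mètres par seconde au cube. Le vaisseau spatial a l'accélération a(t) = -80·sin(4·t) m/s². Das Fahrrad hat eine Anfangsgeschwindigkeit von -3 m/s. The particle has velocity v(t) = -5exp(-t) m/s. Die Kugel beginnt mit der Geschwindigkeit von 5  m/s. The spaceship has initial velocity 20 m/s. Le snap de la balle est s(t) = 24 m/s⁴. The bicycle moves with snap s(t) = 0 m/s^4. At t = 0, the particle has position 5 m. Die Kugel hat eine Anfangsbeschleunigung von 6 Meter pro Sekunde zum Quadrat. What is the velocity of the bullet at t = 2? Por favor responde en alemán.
Wir müssen die Stammfunktion unserer Gleichung für den Snap s(t) = 24 3-mal finden. Die Stammfunktion von dem Snap, mit j(0) = -6, ergibt den Ruck: j(t) = 24·t - 6. Durch Integration von dem Ruck und Verwendung der Anfangsbedingung a(0) = 6, erhalten wir a(t) = 12·t^2 - 6·t + 6. Die Stammfunktion von der Beschleunigung ist die Geschwindigkeit. Mit v(0) = 5 erhalten wir v(t) = 4·t^3 - 3·t^2 + 6·t + 5. Wir haben die Geschwindigkeit v(t) = 4·t^3 - 3·t^2 + 6·t + 5. Durch Einsetzen von t = 2: v(2) = 37.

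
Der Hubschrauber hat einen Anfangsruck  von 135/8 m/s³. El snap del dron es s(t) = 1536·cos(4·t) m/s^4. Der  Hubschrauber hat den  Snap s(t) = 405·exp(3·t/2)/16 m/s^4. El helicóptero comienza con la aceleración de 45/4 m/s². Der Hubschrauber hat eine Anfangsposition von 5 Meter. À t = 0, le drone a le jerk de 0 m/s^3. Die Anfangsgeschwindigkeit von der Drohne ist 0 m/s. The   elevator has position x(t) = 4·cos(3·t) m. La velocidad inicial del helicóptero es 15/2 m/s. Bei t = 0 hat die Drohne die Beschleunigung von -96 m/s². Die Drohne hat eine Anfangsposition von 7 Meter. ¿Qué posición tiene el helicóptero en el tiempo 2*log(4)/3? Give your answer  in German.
Wir müssen die Stammfunktion unserer Gleichung für den Snap s(t) = 405·exp(3·t/2)/16 4-mal finden. Mit ∫s(t)dt und Anwendung von j(0) = 135/8, finden wir j(t) = 135·exp(3·t/2)/8. Das Integral von dem Ruck, mit a(0) = 45/4, ergibt die Beschleunigung: a(t) = 45·exp(3·t/2)/4. Mit ∫a(t)dt und Anwendung von v(0) = 15/2, finden wir v(t) = 15·exp(3·t/2)/2. Durch Integration von der Geschwindigkeit und Verwendung der Anfangsbedingung x(0) = 5, erhalten wir x(t) = 5·exp(3·t/2). Mit x(t) = 5·exp(3·t/2) und Einsetzen von t = 2*log(4)/3, finden wir x = 20.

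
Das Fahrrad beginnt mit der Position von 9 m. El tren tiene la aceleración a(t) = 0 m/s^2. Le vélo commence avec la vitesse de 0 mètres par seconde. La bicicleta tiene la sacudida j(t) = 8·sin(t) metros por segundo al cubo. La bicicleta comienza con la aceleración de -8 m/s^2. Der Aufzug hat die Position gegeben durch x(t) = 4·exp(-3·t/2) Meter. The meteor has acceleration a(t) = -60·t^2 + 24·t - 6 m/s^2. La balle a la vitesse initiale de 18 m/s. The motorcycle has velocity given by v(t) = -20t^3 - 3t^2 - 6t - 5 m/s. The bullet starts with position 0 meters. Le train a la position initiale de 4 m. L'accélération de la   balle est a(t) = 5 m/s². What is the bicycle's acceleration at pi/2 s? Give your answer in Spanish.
Debemos encontrar la antiderivada de nuestra ecuación de la sacudida j(t) = 8·sin(t) 1 vez. La antiderivada de la sacudida es la aceleración. Usando a(0) = -8, obtenemos a(t) = -8·cos(t). Usando a(t) = -8·cos(t) y sustituyendo t = pi/2, encontramos a = 0.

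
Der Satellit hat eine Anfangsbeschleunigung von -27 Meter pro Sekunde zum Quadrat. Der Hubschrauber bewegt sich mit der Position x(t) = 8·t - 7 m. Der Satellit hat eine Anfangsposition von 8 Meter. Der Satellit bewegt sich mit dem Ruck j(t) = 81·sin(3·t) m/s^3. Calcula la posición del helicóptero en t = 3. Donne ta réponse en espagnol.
De la ecuación de la posición x(t) = 8·t - 7, sustituimos t = 3 para obtener x = 17.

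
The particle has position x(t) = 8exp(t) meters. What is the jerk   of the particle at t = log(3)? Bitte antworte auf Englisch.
To solve this, we need to take 3 derivatives of our position equation x(t) = 8·exp(t). The derivative of position gives velocity: v(t) = 8·exp(t). The derivative of velocity gives acceleration: a(t) = 8·exp(t). Taking d/dt of a(t), we find j(t) = 8·exp(t). Using j(t) = 8·exp(t) and substituting t = log(3), we find j = 24.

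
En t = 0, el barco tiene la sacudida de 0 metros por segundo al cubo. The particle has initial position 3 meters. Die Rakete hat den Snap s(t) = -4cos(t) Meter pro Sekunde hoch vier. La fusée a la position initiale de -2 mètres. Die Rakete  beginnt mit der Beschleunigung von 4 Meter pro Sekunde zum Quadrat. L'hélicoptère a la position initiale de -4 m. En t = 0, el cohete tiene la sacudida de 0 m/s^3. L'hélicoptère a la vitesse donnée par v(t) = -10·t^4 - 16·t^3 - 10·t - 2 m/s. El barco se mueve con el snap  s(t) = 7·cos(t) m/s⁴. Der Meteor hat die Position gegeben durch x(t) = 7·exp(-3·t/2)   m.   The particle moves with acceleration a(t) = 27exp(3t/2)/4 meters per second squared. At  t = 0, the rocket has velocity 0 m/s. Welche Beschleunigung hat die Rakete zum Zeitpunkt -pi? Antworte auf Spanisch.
Necesitamos integrar nuestra ecuación del snap s(t) = -4·cos(t) 2 veces. Integrando el snap y usando la condición inicial j(0) = 0, obtenemos j(t) = -4·sin(t). Tomando ∫j(t)dt y aplicando a(0) = 4, encontramos a(t) = 4·cos(t). De la ecuación de la aceleración a(t) = 4·cos(t), sustituimos t = -pi para obtener a = -4.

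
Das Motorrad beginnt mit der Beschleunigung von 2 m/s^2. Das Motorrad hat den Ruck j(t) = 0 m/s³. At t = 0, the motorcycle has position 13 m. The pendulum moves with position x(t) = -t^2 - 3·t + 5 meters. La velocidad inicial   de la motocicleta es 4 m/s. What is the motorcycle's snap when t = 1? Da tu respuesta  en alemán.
Ausgehend von dem Ruck j(t) = 0, nehmen wir 1 Ableitung. Die Ableitung von dem Ruck ergibt den Snap: s(t) = 0. Mit s(t) = 0 und Einsetzen von t = 1, finden wir s = 0.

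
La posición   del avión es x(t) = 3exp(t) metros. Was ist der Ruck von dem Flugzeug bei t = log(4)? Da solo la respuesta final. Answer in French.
À t = log(4), j = 12.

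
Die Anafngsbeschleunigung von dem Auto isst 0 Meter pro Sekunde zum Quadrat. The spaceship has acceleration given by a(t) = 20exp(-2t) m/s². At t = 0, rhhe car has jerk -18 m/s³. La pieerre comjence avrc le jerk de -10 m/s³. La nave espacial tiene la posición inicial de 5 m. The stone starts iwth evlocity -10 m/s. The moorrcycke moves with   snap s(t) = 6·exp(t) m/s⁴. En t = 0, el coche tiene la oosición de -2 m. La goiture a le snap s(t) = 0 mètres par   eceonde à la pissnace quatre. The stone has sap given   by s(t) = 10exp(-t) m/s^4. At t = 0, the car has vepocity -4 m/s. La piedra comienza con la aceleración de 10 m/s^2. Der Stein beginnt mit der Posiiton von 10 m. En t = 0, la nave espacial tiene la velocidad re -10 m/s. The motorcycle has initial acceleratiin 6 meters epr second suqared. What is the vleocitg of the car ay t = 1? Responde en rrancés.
Pour résoudre ceci, nous devons prendre 3 primitives de notre équation du snap s(t) = 0. L'intégrale du snap est le jerk. En utilisant j(0) = -18, nous obtenons j(t) = -18. En prenant ∫j(t)dt et en appliquant a(0) = 0, nous trouvons a(t) = -18·t. En intégrant l'accélération et en utilisant la condition initiale v(0) = -4, nous obtenons v(t) = -9·t^2 - 4. En utilisant v(t) = -9·t^2 - 4 et en substituant t = 1, nous trouvons v = -13.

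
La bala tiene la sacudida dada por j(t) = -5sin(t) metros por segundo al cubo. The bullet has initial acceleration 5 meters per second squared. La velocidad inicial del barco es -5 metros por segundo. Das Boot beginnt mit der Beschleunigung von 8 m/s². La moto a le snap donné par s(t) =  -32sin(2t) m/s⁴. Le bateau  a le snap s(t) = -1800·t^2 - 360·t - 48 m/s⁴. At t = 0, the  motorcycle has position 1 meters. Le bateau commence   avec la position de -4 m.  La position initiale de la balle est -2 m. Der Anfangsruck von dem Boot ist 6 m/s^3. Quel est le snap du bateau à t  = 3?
En utilisant s(t) = -1800·t^2 - 360·t - 48 et en substituant t = 3, nous trouvons s = -17328.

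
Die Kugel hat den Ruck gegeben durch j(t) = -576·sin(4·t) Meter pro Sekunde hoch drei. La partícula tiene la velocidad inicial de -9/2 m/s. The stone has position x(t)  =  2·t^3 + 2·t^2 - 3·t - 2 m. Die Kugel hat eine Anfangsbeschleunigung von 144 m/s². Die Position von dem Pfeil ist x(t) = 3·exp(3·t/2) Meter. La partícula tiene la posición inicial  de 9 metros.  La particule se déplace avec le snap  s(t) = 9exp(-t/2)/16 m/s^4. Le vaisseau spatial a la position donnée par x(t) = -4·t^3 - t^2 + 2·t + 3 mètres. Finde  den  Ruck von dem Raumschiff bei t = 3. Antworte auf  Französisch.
Pour résoudre ceci, nous devons prendre 3 dérivées de notre équation de la position x(t) = -4·t^3 - t^2 + 2·t + 3. La dérivée de la position donne la vitesse: v(t) = -12·t^2 - 2·t + 2. La dérivée de la vitesse donne l'accélération: a(t) = -24·t - 2. En prenant d/dt de a(t), nous trouvons j(t) = -24. De l'équation du jerk j(t) = -24, nous substituons t = 3 pour obtenir j = -24.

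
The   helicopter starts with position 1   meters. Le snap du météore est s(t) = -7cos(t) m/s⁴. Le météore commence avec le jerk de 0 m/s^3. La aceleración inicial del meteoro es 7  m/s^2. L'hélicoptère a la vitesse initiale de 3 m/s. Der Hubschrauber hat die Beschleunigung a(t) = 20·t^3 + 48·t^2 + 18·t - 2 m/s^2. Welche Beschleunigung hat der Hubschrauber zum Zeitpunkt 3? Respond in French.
De l'équation de l'accélération a(t) = 20·t^3 + 48·t^2 + 18·t - 2, nous substituons t = 3 pour obtenir a = 1024.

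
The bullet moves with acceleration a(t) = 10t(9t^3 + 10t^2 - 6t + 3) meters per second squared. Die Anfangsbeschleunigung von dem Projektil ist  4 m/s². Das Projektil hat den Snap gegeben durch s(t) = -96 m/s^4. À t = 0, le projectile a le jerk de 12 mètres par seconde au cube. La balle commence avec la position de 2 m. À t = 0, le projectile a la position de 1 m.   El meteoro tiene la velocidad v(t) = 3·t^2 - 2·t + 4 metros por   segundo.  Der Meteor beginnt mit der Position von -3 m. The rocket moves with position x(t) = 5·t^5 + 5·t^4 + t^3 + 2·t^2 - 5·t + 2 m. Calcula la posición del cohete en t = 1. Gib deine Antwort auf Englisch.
From the given position equation x(t) = 5·t^5 + 5·t^4 + t^3 + 2·t^2 - 5·t + 2, we substitute t = 1 to get x = 10.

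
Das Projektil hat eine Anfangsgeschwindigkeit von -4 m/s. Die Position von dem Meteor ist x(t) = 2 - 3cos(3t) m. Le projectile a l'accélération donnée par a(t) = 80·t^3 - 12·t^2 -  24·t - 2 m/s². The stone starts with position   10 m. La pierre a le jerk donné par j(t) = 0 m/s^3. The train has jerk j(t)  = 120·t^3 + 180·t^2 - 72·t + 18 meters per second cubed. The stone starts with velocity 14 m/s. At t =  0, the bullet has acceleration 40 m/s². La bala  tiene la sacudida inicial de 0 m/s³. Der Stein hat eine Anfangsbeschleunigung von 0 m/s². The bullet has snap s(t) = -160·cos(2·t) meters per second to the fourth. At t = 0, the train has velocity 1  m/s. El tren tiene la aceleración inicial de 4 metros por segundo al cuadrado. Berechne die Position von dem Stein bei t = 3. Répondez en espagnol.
Para resolver esto, necesitamos tomar 3 antiderivadas de nuestra ecuación de la sacudida j(t) = 0. Integrando la sacudida y usando la condición inicial a(0) = 0, obtenemos a(t) = 0. La antiderivada de la aceleración, con v(0) = 14, da la velocidad: v(t) = 14. La integral de la velocidad es la posición. Usando x(0) = 10, obtenemos x(t) = 14·t + 10. Usando x(t) = 14·t + 10 y sustituyendo t = 3, encontramos x = 52.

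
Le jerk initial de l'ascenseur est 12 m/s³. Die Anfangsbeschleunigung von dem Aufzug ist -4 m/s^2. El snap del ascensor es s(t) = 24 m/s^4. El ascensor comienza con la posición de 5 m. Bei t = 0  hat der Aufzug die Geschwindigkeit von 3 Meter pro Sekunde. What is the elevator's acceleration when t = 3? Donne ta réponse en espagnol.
Necesitamos integrar nuestra ecuación del snap s(t) = 24 2 veces. La antiderivada del snap es la sacudida. Usando j(0) = 12, obtenemos j(t) = 24·t + 12. Integrando la sacudida y usando la condición inicial a(0) = -4, obtenemos a(t) = 12·t^2 + 12·t - 4. Usando a(t) = 12·t^2 + 12·t - 4 y sustituyendo t = 3, encontramos a = 140.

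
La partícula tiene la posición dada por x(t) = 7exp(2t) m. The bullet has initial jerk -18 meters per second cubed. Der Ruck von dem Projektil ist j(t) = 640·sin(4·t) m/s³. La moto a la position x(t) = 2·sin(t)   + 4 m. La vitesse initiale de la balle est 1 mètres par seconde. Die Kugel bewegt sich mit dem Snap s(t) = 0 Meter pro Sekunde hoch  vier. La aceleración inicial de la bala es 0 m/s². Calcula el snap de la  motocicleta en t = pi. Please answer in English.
To solve this, we need to take 4 derivatives of our position equation x(t) = 2·sin(t) + 4. Differentiating position, we get velocity: v(t) = 2·cos(t). Differentiating velocity, we get acceleration: a(t) = -2·sin(t). Differentiating acceleration, we get jerk: j(t) = -2·cos(t). The derivative of jerk gives snap: s(t) = 2·sin(t). We have snap s(t) = 2·sin(t). Substituting t = pi: s(pi) = 0.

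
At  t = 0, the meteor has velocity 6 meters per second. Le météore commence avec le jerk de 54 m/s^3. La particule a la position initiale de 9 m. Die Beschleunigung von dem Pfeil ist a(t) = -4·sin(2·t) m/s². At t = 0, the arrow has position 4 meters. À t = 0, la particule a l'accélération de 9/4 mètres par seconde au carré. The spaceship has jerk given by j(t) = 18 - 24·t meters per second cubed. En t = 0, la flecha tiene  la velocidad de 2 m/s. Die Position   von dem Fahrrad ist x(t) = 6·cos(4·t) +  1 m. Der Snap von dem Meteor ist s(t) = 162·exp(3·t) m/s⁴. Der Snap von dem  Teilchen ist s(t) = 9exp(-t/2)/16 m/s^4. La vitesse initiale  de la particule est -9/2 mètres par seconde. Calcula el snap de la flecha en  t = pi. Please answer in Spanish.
Partiendo de la aceleración a(t) = -4·sin(2·t), tomamos 2 derivadas. Tomando d/dt de a(t), encontramos j(t) = -8·cos(2·t). La derivada de la sacudida da el snap: s(t) = 16·sin(2·t). Tenemos el snap s(t) = 16·sin(2·t). Sustituyendo t = pi: s(pi) = 0.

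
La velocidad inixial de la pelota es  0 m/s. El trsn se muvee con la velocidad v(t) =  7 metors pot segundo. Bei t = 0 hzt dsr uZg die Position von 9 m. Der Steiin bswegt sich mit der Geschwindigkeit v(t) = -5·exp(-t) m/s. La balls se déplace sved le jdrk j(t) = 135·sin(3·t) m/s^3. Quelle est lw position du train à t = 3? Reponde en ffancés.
En partant de la vitesse v(t) = 7, nous prenons 1 primitive. En prenant ∫v(t)dt et en appliquant x(0) = 9, nous trouvons x(t) = 7·t + 9. De l'équation de la position x(t) = 7·t + 9, nous substituons t = 3 pour obtenir x = 30.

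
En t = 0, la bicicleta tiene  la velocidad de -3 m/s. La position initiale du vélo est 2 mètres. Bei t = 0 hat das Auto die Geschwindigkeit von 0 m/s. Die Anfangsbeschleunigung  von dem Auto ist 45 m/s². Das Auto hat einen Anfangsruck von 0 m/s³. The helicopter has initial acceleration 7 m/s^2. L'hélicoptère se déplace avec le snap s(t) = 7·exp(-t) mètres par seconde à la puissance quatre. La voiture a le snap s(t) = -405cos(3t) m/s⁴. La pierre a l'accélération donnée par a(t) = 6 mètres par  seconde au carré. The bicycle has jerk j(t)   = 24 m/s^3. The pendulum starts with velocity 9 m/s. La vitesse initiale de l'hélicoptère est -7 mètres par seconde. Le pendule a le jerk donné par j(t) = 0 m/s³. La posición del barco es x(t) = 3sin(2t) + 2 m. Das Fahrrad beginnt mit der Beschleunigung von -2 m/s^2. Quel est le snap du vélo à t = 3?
Nous devons dériver notre équation du jerk j(t) = 24 1 fois. La dérivée du jerk donne le snap: s(t) = 0. Nous avons le snap s(t) = 0. En substituant t = 3: s(3) = 0.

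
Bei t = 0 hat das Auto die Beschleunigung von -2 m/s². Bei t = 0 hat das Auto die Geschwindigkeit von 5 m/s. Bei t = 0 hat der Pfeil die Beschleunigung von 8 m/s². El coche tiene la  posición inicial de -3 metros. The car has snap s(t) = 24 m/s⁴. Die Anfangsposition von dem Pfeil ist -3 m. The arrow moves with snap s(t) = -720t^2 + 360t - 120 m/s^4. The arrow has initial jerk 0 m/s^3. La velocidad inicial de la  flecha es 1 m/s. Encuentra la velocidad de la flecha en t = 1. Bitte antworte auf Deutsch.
Wir müssen die Stammfunktion unserer Gleichung für den Snap s(t) = -720·t^2 + 360·t - 120 3-mal finden. Durch Integration von dem Snap und Verwendung der Anfangsbedingung j(0) = 0, erhalten wir j(t) = 60·t·(-4·t^2 + 3·t - 2). Durch Integration von dem Ruck und Verwendung der Anfangsbedingung a(0) = 8, erhalten wir a(t) = -60·t^4 + 60·t^3 - 60·t^2 + 8. Die Stammfunktion von der Beschleunigung ist die Geschwindigkeit. Mit v(0) = 1 erhalten wir v(t) = -12·t^5 + 15·t^4 - 20·t^3 + 8·t + 1. Mit v(t) = -12·t^5 + 15·t^4 - 20·t^3 + 8·t + 1 und Einsetzen von t = 1, finden wir v = -8.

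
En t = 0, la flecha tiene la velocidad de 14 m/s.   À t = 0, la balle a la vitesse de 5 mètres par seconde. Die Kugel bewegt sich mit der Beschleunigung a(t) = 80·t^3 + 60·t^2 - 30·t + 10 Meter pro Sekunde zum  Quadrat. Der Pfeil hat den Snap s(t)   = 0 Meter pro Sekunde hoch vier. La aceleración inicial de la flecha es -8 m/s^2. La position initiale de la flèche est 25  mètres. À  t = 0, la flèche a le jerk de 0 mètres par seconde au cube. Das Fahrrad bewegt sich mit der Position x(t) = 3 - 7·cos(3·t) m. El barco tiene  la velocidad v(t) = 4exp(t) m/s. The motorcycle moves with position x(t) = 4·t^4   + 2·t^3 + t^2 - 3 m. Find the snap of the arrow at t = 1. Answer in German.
Aus der Gleichung für den Snap s(t) = 0, setzen wir t = 1 ein und erhalten s = 0.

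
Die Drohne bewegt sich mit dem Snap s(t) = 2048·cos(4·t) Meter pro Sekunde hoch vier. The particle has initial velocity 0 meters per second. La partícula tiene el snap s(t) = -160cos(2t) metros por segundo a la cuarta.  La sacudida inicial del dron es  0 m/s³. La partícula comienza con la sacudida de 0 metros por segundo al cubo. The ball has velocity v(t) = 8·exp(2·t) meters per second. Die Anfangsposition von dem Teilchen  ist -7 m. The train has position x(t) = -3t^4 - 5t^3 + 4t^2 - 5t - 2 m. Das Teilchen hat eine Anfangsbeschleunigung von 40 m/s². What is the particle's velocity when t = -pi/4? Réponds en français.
En partant du snap s(t) = -160·cos(2·t), nous prenons 3 primitives. En prenant ∫s(t)dt et en appliquant j(0) = 0, nous trouvons j(t) = -80·sin(2·t). En prenant ∫j(t)dt et en appliquant a(0) = 40, nous trouvons a(t) = 40·cos(2·t). La primitive de l'accélération est la vitesse. En utilisant v(0) = 0, nous obtenons v(t) = 20·sin(2·t). En utilisant v(t) = 20·sin(2·t) et en substituant t = -pi/4, nous trouvons v = -20.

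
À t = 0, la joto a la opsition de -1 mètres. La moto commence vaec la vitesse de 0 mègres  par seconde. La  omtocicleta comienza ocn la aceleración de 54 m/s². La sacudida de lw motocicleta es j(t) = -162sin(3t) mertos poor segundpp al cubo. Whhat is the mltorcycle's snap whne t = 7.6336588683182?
To solve this, we need to take 1 derivative of our jerk equation j(t) = -162·sin(3·t). Taking d/dt of j(t), we find s(t) = -486·cos(3·t). Using s(t) = -486·cos(3·t) and substituting t = 7.6336588683182, we find s = 298.346414592992.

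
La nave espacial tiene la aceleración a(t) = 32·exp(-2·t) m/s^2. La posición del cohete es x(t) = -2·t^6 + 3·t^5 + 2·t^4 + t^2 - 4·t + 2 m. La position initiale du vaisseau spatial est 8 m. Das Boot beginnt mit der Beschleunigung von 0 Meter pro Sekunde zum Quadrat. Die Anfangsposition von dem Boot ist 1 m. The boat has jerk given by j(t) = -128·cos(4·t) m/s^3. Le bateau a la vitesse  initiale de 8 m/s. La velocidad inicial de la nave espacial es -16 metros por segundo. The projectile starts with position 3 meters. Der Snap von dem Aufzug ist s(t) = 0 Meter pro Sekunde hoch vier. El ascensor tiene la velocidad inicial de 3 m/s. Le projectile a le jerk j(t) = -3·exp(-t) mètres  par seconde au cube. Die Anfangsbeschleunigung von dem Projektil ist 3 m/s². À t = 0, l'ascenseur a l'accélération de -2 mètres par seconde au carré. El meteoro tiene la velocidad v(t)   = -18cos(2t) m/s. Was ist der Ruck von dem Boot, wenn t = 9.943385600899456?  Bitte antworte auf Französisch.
En utilisant j(t) = -128·cos(4·t) et en substituant t = 9.943385600899456, nous trouvons j = 61.7742983279136.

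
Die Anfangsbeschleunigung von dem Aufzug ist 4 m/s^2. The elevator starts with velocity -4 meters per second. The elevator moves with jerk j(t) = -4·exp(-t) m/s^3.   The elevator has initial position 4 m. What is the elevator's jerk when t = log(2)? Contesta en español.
De la ecuación de la sacudida j(t) = -4·exp(-t), sustituimos t = log(2) para obtener j = -2.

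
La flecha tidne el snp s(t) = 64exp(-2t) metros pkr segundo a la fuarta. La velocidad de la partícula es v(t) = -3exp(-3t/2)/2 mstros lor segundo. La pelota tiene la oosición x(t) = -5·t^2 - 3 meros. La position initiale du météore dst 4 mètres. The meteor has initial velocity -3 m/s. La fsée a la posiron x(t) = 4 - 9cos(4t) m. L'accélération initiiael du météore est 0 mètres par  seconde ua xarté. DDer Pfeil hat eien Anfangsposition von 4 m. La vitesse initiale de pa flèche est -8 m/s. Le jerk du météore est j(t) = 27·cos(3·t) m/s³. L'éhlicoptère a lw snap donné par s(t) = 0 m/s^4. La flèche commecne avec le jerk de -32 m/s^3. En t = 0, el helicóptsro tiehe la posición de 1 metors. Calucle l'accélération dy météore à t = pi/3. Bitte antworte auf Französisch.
Pour résoudre ceci, nous devons prendre 1 primitive de notre équation du jerk j(t) = 27·cos(3·t). En intégrant le jerk et en utilisant la condition initiale a(0) = 0, nous obtenons a(t) = 9·sin(3·t). En utilisant a(t) = 9·sin(3·t) et en substituant t = pi/3, nous trouvons a = 0.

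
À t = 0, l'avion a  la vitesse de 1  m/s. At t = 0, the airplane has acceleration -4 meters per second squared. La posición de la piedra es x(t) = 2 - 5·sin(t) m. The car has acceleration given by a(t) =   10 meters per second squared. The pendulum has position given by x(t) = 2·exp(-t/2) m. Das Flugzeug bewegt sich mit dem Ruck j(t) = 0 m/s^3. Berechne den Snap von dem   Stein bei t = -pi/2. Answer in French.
En partant de la position x(t) = 2 - 5·sin(t), nous prenons 4 dérivées. La dérivée de la position donne la vitesse: v(t) = -5·cos(t). La dérivée de la vitesse donne l'accélération: a(t) = 5·sin(t). La dérivée de l'accélération donne le jerk: j(t) = 5·cos(t). En prenant d/dt de j(t), nous trouvons s(t) = -5·sin(t). De l'équation du snap s(t) = -5·sin(t), nous substituons t = -pi/2 pour obtenir s = 5.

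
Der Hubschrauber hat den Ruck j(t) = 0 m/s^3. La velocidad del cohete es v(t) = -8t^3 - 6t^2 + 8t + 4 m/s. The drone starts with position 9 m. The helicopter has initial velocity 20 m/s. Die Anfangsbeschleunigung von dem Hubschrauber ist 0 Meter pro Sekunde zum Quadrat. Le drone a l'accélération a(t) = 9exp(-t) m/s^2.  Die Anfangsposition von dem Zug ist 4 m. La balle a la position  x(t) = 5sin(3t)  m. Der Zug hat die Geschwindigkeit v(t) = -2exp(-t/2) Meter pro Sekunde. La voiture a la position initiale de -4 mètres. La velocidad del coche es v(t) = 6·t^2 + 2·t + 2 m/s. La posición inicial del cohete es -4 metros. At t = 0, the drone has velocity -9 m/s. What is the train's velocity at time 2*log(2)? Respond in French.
Nous avons la vitesse v(t) = -2·exp(-t/2). En substituant t = 2*log(2): v(2*log(2)) = -1.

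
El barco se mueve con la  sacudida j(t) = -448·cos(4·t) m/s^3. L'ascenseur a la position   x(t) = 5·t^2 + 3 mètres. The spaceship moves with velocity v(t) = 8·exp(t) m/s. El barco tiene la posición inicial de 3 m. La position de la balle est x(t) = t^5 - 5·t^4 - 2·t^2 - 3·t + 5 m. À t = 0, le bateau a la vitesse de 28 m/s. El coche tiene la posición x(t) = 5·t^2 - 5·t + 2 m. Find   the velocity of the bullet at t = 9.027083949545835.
Starting from position x(t) = t^5 - 5·t^4 - 2·t^2 - 3·t + 5, we take 1 derivative. The derivative of position gives velocity: v(t) = 5·t^4 - 20·t^3 - 4·t - 3. We have velocity v(t) = 5·t^4 - 20·t^3 - 4·t - 3. Substituting t = 9.027083949545835: v(9.027083949545835) = 18450.5372264353.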